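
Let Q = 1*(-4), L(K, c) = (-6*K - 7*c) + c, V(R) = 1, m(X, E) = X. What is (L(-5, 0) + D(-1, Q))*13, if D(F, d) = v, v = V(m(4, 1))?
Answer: 403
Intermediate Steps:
v = 1
L(K, c) = -6*K - 6*c (L(K, c) = (-7*c - 6*K) + c = -6*K - 6*c)
Q = -4
D(F, d) = 1
(L(-5, 0) + D(-1, Q))*13 = ((-6*(-5) - 6*0) + 1)*13 = ((30 + 0) + 1)*13 = (30 + 1)*13 = 31*13 = 403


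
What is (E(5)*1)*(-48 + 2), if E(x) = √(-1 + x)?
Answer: -92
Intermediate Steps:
(E(5)*1)*(-48 + 2) = (√(-1 + 5)*1)*(-48 + 2) = (√4*1)*(-46) = (2*1)*(-46) = 2*(-46) = -92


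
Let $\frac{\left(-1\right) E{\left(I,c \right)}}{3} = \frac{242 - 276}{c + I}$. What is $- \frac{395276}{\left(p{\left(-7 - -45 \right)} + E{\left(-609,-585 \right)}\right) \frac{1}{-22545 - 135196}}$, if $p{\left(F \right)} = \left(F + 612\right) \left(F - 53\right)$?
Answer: $- \frac{1772556438812}{277181} \approx -6.3949 \cdot 10^{6}$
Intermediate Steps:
$p{\left(F \right)} = \left(-53 + F\right) \left(612 + F\right)$ ($p{\left(F \right)} = \left(612 + F\right) \left(-53 + F\right) = \left(-53 + F\right) \left(612 + F\right)$)
$E{\left(I,c \right)} = \frac{102}{I + c}$ ($E{\left(I,c \right)} = - 3 \frac{242 - 276}{c + I} = - 3 \left(- \frac{34}{I + c}\right) = \frac{102}{I + c}$)
$- \frac{395276}{\left(p{\left(-7 - -45 \right)} + E{\left(-609,-585 \right)}\right) \frac{1}{-22545 - 135196}} = - \frac{395276}{\left(\left(-32436 + \left(-7 - -45\right)^{2} + 559 \left(-7 - -45\right)\right) + \frac{102}{-609 - 585}\right) \frac{1}{-22545 - 135196}} = - \frac{395276}{\left(\left(-32436 + \left(-7 + 45\right)^{2} + 559 \left(-7 + 45\right)\right) + \frac{102}{-1194}\right) \frac{1}{-157741}} = - \frac{395276}{\left(\left(-32436 + 38^{2} + 559 \cdot 38\right) + 102 \left(- \frac{1}{1194}\right)\right) \left(- \frac{1}{157741}\right)} = - \frac{395276}{\left(\left(-32436 + 1444 + 21242\right) - \frac{17}{199}\right) \left(- \frac{1}{157741}\right)} = - \frac{395276}{\left(-9750 - \frac{17}{199}\right) \left(- \frac{1}{157741}\right)} = - \frac{395276}{\left(- \frac{1940267}{199}\right) \left(- \frac{1}{157741}\right)} = - \frac{395276}{\frac{1940267}{31390459}} = \left(-395276\right) \frac{31390459}{1940267} = - \frac{1772556438812}{277181}$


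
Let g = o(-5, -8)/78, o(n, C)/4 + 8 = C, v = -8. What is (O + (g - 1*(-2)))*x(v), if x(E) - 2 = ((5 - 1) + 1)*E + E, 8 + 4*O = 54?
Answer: -22747/39 ≈ -583.26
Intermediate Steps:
o(n, C) = -32 + 4*C
g = -32/39 (g = (-32 + 4*(-8))/78 = (-32 - 32)*(1/78) = -64*1/78 = -32/39 ≈ -0.82051)
O = 23/2 (O = -2 + (1/4)*54 = -2 + 27/2 = 23/2 ≈ 11.500)
x(E) = 2 + 6*E (x(E) = 2 + (((5 - 1) + 1)*E + E) = 2 + ((4 + 1)*E + E) = 2 + (5*E + E) = 2 + 6*E)
(O + (g - 1*(-2)))*x(v) = (23/2 + (-32/39 - 1*(-2)))*(2 + 6*(-8)) = (23/2 + (-32/39 + 2))*(2 - 48) = (23/2 + 46/39)*(-46) = (989/78)*(-46) = -22747/39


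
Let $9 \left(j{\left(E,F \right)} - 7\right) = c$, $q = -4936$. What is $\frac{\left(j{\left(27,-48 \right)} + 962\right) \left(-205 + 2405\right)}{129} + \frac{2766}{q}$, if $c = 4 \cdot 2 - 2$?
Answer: $\frac{15794171179}{955116} \approx 16536.0$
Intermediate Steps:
$c = 6$ ($c = 8 - 2 = 6$)
$j{\left(E,F \right)} = \frac{23}{3}$ ($j{\left(E,F \right)} = 7 + \frac{1}{9} \cdot 6 = 7 + \frac{2}{3} = \frac{23}{3}$)
$\frac{\left(j{\left(27,-48 \right)} + 962\right) \left(-205 + 2405\right)}{129} + \frac{2766}{q} = \frac{\left(\frac{23}{3} + 962\right) \left(-205 + 2405\right)}{129} + \frac{2766}{-4936} = \frac{2909}{3} \cdot 2200 \cdot \frac{1}{129} + 2766 \left(- \frac{1}{4936}\right) = \frac{6399800}{3} \cdot \frac{1}{129} - \frac{1383}{2468} = \frac{6399800}{387} - \frac{1383}{2468} = \frac{15794171179}{955116}$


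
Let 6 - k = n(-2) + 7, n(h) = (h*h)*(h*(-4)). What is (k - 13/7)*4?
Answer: -976/7 ≈ -139.43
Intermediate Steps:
n(h) = -4*h³ (n(h) = h²*(-4*h) = -4*h³)
k = -33 (k = 6 - (-4*(-2)³ + 7) = 6 - (-4*(-8) + 7) = 6 - (32 + 7) = 6 - 1*39 = 6 - 39 = -33)
(k - 13/7)*4 = (-33 - 13/7)*4 = -244/7*4 = -976/7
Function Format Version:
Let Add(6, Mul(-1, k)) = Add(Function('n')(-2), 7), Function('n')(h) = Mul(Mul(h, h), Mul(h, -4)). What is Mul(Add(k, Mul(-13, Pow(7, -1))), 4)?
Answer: Rational(-976, 7) ≈ -139.43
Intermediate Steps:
Function('n')(h) = Mul(-4, Pow(h, 3)) (Function('n')(h) = Mul(Pow(h, 2), Mul(-4, h)) = Mul(-4, Pow(h, 3)))
k = -33 (k = Add(6, Mul(-1, Add(Mul(-4, Pow(-2, 3)), 7))) = Add(6, Mul(-1, Add(Mul(-4, -8), 7))) = Add(6, Mul(-1, Add(32, 7))) = Add(6, Mul(-1, 39)) = Add(6, -39) = -33)
Mul(Add(k, Mul(-13, Pow(7, -1))), 4) = Mul(Add(-33, Mul(-13, Pow(7, -1))), 4) = Mul(Add(-33, Mul(-13, Rational(1, 7))), 4) = Mul(Add(-33, Rational(-13, 7)), 4) = Mul(Rational(-244, 7), 4) = Rational(-976, 7)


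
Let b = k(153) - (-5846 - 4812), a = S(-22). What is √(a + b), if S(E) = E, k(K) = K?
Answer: √10789 ≈ 103.87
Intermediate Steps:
a = -22
b = 10811 (b = 153 - (-5846 - 4812) = 153 - 1*(-10658) = 153 + 10658 = 10811)
√(a + b) = √(-22 + 10811) = √10789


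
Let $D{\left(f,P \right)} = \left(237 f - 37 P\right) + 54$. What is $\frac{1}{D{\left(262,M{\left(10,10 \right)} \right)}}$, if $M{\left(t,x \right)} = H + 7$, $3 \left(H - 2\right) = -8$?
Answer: $\frac{3}{185741} \approx 1.6152 \cdot 10^{-5}$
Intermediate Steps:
$H = - \frac{2}{3}$ ($H = 2 + \frac{1}{3} \left(-8\right) = 2 - \frac{8}{3} = - \frac{2}{3} \approx -0.66667$)
$M{\left(t,x \right)} = \frac{19}{3}$ ($M{\left(t,x \right)} = - \frac{2}{3} + 7 = \frac{19}{3}$)
$D{\left(f,P \right)} = 54 - 37 P + 237 f$ ($D{\left(f,P \right)} = \left(- 37 P + 237 f\right) + 54 = 54 - 37 P + 237 f$)
$\frac{1}{D{\left(262,M{\left(10,10 \right)} \right)}} = \frac{1}{54 - \frac{703}{3} + 237 \cdot 262} = \frac{1}{54 - \frac{703}{3} + 62094} = \frac{1}{\frac{185741}{3}} = \frac{3}{185741}$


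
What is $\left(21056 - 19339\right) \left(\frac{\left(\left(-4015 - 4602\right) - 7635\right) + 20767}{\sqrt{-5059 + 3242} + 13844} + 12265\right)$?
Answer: $\frac{79141908324235}{3758003} - \frac{152005 i \sqrt{1817}}{3758003} \approx 2.106 \cdot 10^{7} - 1.7242 i$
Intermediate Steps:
$\left(21056 - 19339\right) \left(\frac{\left(\left(-4015 - 4602\right) - 7635\right) + 20767}{\sqrt{-5059 + 3242} + 13844} + 12265\right) = 1717 \left(\frac{\left(-8617 - 7635\right) + 20767}{\sqrt{-1817} + 13844} + 12265\right) = 1717 \left(\frac{-16252 + 20767}{i \sqrt{1817} + 13844} + 12265\right) = 1717 \left(\frac{4515}{13844 + i \sqrt{1817}} + 12265\right) = 1717 \left(12265 + \frac{4515}{13844 + i \sqrt{1817}}\right) = 21059005 + \frac{7752255}{13844 + i \sqrt{1817}}$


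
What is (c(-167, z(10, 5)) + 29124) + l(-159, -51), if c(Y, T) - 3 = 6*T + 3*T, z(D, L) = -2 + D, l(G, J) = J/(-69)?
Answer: 671594/23 ≈ 29200.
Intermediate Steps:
l(G, J) = -J/69 (l(G, J) = J*(-1/69) = -J/69)
c(Y, T) = 3 + 9*T (c(Y, T) = 3 + (6*T + 3*T) = 3 + 9*T)
(c(-167, z(10, 5)) + 29124) + l(-159, -51) = ((3 + 9*(-2 + 10)) + 29124) - 1/69*(-51) = ((3 + 9*8) + 29124) + 17/23 = ((3 + 72) + 29124) + 17/23 = (75 + 29124) + 17/23 = 29199 + 17/23 = 671594/23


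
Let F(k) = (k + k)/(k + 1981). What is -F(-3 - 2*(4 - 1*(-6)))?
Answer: 23/979 ≈ 0.023493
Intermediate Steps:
F(k) = 2*k/(1981 + k) (F(k) = (2*k)/(1981 + k) = 2*k/(1981 + k))
-F(-3 - 2*(4 - 1*(-6))) = -2*(-3 - 2*(4 - 1*(-6)))/(1981 + (-3 - 2*(4 - 1*(-6)))) = -2*(-3 - 2*(4 + 6))/(1981 + (-3 - 2*(4 + 6))) = -2*(-3 - 2*10)/(1981 + (-3 - 2*10)) = -2*(-3 - 20)/(1981 + (-3 - 20)) = -2*(-23)/(1981 - 23) = -2*(-23)/1958 = -1*(-23/979) = 23/979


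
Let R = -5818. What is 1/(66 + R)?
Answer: -1/5752 ≈ -0.00017385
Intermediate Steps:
1/(66 + R) = 1/(66 - 5818) = 1/(-5752) = -1/5752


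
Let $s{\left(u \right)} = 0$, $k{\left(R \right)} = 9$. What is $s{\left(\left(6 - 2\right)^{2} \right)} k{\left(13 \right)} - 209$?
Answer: $-209$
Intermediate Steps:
$s{\left(\left(6 - 2\right)^{2} \right)} k{\left(13 \right)} - 209 = 0 \cdot 9 - 209 = 0 - 209 = -209$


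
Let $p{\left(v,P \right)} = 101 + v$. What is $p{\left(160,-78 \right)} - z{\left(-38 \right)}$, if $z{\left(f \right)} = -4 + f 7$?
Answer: $531$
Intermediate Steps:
$z{\left(f \right)} = -4 + 7 f$
$p{\left(160,-78 \right)} - z{\left(-38 \right)} = \left(101 + 160\right) - \left(-4 + 7 \left(-38\right)\right) = 261 - \left(-4 - 266\right) = 261 - -270 = 261 + 270 = 531$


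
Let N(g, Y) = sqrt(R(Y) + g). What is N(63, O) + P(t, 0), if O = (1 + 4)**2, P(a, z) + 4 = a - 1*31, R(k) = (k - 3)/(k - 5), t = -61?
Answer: -96 + sqrt(6410)/10 ≈ -87.994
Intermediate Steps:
R(k) = (-3 + k)/(-5 + k)
P(a, z) = -35 + a (P(a, z) = -4 + (a - 1*31) = -4 + (a - 31) = -4 + (-31 + a) = -35 + a)
O = 25 (O = 5**2 = 25)
N(g, Y) = sqrt(g + (-3 + Y)/(-5 + Y)) (N(g, Y) = sqrt((-3 + Y)/(-5 + Y) + g) = sqrt(g + (-3 + Y)/(-5 + Y)))
N(63, O) + P(t, 0) = sqrt((-3 + 25 + 63*(-5 + 25))/(-5 + 25)) + (-35 - 61) = sqrt((-3 + 25 + 63*20)/20) - 96 = sqrt((-3 + 25 + 1260)/20) - 96 = sqrt((1/20)*1282) - 96 = sqrt(641/10) - 96 = sqrt(6410)/10 - 96 = -96 + sqrt(6410)/10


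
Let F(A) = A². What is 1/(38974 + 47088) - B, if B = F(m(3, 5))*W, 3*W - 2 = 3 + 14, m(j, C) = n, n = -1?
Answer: -1635175/258186 ≈ -6.3333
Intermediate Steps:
m(j, C) = -1
W = 19/3 (W = ⅔ + (3 + 14)/3 = ⅔ + (⅓)*17 = ⅔ + 17/3 = 19/3 ≈ 6.3333)
B = 19/3 (B = (-1)²*(19/3) = 1*(19/3) = 19/3 ≈ 6.3333)
1/(38974 + 47088) - B = 1/(38974 + 47088) - 1*19/3 = 1/86062 - 19/3 = -1635175/258186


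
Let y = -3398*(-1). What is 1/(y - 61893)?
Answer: -1/58495 ≈ -1.7095e-5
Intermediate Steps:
y = 3398
1/(y - 61893) = 1/(3398 - 61893) = 1/(-58495) = -1/58495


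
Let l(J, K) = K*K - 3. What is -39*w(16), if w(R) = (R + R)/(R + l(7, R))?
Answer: -1248/269 ≈ -4.6394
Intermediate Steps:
l(J, K) = -3 + K**2 (l(J, K) = K**2 - 3 = -3 + K**2)
w(R) = 2*R/(-3 + R + R**2) (w(R) = (R + R)/(R + (-3 + R**2)) = (2*R)/(-3 + R + R**2) = 2*R/(-3 + R + R**2))
-39*w(16) = -78*16/(-3 + 16 + 16**2) = -78*16/(-3 + 16 + 256) = -78*16/269 = -39*32/269 = -1248/269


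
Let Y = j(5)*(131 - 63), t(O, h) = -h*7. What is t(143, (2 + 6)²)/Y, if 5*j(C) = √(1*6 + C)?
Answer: -560*√11/187 ≈ -9.9321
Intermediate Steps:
j(C) = √(6 + C)/5 (j(C) = √(1*6 + C)/5 = √(6 + C)/5)
t(O, h) = -7*h
Y = 68*√11/5 (Y = (√(6 + 5)/5)*(131 - 63) = (√11/5)*68 = 68*√11/5 ≈ 45.106)
t(143, (2 + 6)²)/Y = (-7*(2 + 6)²)/((68*√11/5)) = (-7*8²)*(5*√11/748) = (-7*64)*(5*√11/748) = -560*√11/187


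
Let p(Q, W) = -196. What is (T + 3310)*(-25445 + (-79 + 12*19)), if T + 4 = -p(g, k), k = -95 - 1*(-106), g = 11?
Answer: -88586592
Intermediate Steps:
k = 11 (k = -95 + 106 = 11)
T = 192 (T = -4 - 1*(-196) = -4 + 196 = 192)
(T + 3310)*(-25445 + (-79 + 12*19)) = (192 + 3310)*(-25445 + (-79 + 12*19)) = 3502*(-25445 + (-79 + 228)) = 3502*(-25445 + 149) = 3502*(-25296) = -88586592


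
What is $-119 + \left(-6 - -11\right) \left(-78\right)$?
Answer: $-509$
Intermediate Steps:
$-119 + \left(-6 - -11\right) \left(-78\right) = -119 + \left(-6 + 11\right) \left(-78\right) = -119 + 5 \left(-78\right) = -119 - 390 = -509$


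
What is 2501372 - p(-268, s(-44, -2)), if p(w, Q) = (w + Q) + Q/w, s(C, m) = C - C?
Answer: 2501640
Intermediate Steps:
s(C, m) = 0
p(w, Q) = Q + w + Q/w (p(w, Q) = (Q + w) + Q/w = Q + w + Q/w)
2501372 - p(-268, s(-44, -2)) = 2501372 - (0 - 268 + 0/(-268)) = 2501372 - (0 - 268 + 0*(-1/268)) = 2501372 - (0 - 268 + 0) = 2501372 - 1*(-268) = 2501372 + 268 = 2501640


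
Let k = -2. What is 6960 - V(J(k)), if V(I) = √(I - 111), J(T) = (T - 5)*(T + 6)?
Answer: 6960 - I*√139 ≈ 6960.0 - 11.79*I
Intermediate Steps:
J(T) = (-5 + T)*(6 + T)
V(I) = √(-111 + I)
6960 - V(J(k)) = 6960 - √(-111 + (-30 - 2 + (-2)²)) = 6960 - √(-111 + (-30 - 2 + 4)) = 6960 - √(-111 - 28) = 6960 - √(-139) = 6960 - I*√139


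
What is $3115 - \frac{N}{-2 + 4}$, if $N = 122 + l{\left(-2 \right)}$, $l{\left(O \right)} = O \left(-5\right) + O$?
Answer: $3050$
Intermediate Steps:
$l{\left(O \right)} = - 4 O$ ($l{\left(O \right)} = - 5 O + O = - 4 O$)
$N = 130$ ($N = 122 - -8 = 122 + 8 = 130$)
$3115 - \frac{N}{-2 + 4} = 3115 - \frac{1}{-2 + 4} \cdot 130 = 3115 - \frac{1}{2} \cdot 130 = 3115 - 65 = 3050$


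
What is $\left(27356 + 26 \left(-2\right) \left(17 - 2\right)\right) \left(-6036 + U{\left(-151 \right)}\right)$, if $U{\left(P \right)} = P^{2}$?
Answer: $445546640$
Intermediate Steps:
$\left(27356 + 26 \left(-2\right) \left(17 - 2\right)\right) \left(-6036 + U{\left(-151 \right)}\right) = \left(27356 + 26 \left(-2\right) \left(17 - 2\right)\right) \left(-6036 + \left(-151\right)^{2}\right) = \left(27356 - 52 \left(17 - 2\right)\right) \left(-6036 + 22801\right) = \left(27356 - 780\right) 16765 = 26576 \cdot 16765 = 445546640$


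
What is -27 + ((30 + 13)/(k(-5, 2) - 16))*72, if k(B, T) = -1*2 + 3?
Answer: -1167/5 ≈ -233.40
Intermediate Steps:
k(B, T) = 1 (k(B, T) = -2 + 3 = 1)
-27 + ((30 + 13)/(k(-5, 2) - 16))*72 = -27 + ((30 + 13)/(1 - 16))*72 = -27 + (43/(-15))*72 = -27 + (43*(-1/15))*72 = -27 - 43/15*72 = -27 - 1032/5 = -1167/5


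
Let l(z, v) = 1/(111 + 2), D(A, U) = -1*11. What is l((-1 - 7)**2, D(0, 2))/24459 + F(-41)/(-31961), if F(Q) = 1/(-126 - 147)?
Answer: 41180/86436255269 ≈ 4.7642e-7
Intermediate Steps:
D(A, U) = -11
l(z, v) = 1/113
F(Q) = -1/273 (F(Q) = 1/(-273) = -1/273)
l((-1 - 7)**2, D(0, 2))/24459 + F(-41)/(-31961) = (1/113)/24459 - 1/273/(-31961) = (1/113)*(1/24459) - 1/273*(-1/31961) = 1/2763867 + 1/8725353 = 41180/86436255269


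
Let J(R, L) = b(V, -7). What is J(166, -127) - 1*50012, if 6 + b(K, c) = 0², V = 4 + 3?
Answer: -50018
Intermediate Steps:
V = 7
b(K, c) = -6 (b(K, c) = -6 + 0² = -6 + 0 = -6)
J(R, L) = -6
J(166, -127) - 1*50012 = -6 - 1*50012 = -6 - 50012 = -50018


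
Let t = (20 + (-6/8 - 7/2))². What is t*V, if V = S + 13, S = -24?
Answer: -43659/16 ≈ -2728.7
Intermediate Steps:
V = -11 (V = -24 + 13 = -11)
t = 3969/16 (t = (20 + (-6*⅛ - 7*½))² = (20 + (-¾ - 7/2))² = (20 - 17/4)² = (63/4)² = 3969/16 ≈ 248.06)
t*V = (3969/16)*(-11) = -43659/16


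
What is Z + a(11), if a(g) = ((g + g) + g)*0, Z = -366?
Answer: -366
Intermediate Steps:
a(g) = 0 (a(g) = (2*g + g)*0 = (3*g)*0 = 0)
Z + a(11) = -366 + 0 = -366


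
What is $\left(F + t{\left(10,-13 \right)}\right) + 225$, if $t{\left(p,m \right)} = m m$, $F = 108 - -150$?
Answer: $652$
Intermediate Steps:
$F = 258$ ($F = 108 + 150 = 258$)
$t{\left(p,m \right)} = m^{2}$
$\left(F + t{\left(10,-13 \right)}\right) + 225 = \left(258 + \left(-13\right)^{2}\right) + 225 = \left(258 + 169\right) + 225 = 427 + 225 = 652$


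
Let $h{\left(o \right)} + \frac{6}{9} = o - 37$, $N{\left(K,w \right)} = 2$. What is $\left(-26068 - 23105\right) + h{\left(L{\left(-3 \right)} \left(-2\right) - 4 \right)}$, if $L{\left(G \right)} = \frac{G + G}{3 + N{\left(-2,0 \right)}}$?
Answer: $- \frac{738184}{15} \approx -49212.0$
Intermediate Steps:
$L{\left(G \right)} = \frac{2 G}{5}$ ($L{\left(G \right)} = \frac{G + G}{3 + 2} = \frac{2 G}{5}$)
$h{\left(o \right)} = - \frac{113}{3} + o$ ($h{\left(o \right)} = - \frac{2}{3} + \left(o - 37\right) = - \frac{2}{3} + \left(-37 + o\right) = - \frac{113}{3} + o$)
$\left(-26068 - 23105\right) + h{\left(L{\left(-3 \right)} \left(-2\right) - 4 \right)} = \left(-26068 - 23105\right) - \left(\frac{125}{3} - \frac{2}{5} \left(-3\right) \left(-2\right)\right) = -49173 - \frac{589}{15} = - \frac{738184}{15}$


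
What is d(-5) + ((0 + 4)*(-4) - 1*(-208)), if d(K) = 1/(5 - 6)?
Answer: 191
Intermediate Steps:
d(K) = -1 (d(K) = 1/(-1) = -1)
d(-5) + ((0 + 4)*(-4) - 1*(-208)) = -1 + ((0 + 4)*(-4) - 1*(-208)) = -1 + (4*(-4) + 208) = -1 + (-16 + 208) = -1 + 192 = 191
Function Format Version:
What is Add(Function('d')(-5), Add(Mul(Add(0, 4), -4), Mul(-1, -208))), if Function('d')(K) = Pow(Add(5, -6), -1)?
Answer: 191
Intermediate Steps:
Function('d')(K) = -1 (Function('d')(K) = Pow(-1, -1) = -1)
Add(Function('d')(-5), Add(Mul(Add(0, 4), -4), Mul(-1, -208))) = Add(-1, Add(Mul(Add(0, 4), -4), Mul(-1, -208))) = Add(-1, Add(Mul(4, -4), 208)) = Add(-1, Add(-16, 208)) = Add(-1, 192) = 191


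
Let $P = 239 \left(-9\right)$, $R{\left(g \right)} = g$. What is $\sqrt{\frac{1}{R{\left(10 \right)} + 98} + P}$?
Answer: $\frac{i \sqrt{696921}}{18} \approx 46.379 i$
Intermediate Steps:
$P = -2151$
$\sqrt{\frac{1}{R{\left(10 \right)} + 98} + P} = \sqrt{\frac{1}{10 + 98} - 2151} = \sqrt{\frac{1}{108} - 2151} = \sqrt{- \frac{232307}{108}} = \frac{i \sqrt{696921}}{18}$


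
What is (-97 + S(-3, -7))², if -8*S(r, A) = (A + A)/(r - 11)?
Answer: 603729/64 ≈ 9433.3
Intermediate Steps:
S(r, A) = -A/(4*(-11 + r)) (S(r, A) = -(A + A)/(8*(r - 11)) = -2*A/(8*(-11 + r)) = -A/(4*(-11 + r)))
(-97 + S(-3, -7))² = (-97 - 1*(-7)/(-44 + 4*(-3)))² = (-97 - 1*(-7)/(-44 - 12))² = (-97 - 1*(-7)/(-56))² = (-97 - 1*(-7)*(-1/56))² = (-97 - ⅛)² = (-777/8)² = 603729/64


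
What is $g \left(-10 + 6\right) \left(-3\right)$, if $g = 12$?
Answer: $144$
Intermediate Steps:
$g \left(-10 + 6\right) \left(-3\right) = 12 \left(-10 + 6\right) \left(-3\right) = 12 \left(-4\right) \left(-3\right) = \left(-48\right) \left(-3\right) = 144$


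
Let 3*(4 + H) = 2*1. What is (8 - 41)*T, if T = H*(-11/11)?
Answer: -110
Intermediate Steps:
H = -10/3 (H = -4 + (2*1)/3 = -4 + (1/3)*2 = -4 + 2/3 = -10/3 ≈ -3.3333)
T = 10/3 (T = -(-110)/(3*11) = -10/3*(-1) = 10/3 ≈ 3.3333)
(8 - 41)*T = (8 - 41)*(10/3) = -33*10/3 = -110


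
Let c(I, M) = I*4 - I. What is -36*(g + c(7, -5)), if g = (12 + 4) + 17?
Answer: -1944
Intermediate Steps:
c(I, M) = 3*I (c(I, M) = 4*I - I = 3*I)
g = 33 (g = 16 + 17 = 33)
-36*(g + c(7, -5)) = -36*(33 + 3*7) = -36*(33 + 21) = -36*54 = -1944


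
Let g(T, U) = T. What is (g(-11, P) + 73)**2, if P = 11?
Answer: 3844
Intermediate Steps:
(g(-11, P) + 73)**2 = (-11 + 73)**2 = 62**2 = 3844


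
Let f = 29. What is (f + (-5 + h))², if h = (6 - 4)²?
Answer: 784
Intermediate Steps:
h = 4 (h = 2² = 4)
(f + (-5 + h))² = (29 + (-5 + 4))² = (29 - 1)² = 28² = 784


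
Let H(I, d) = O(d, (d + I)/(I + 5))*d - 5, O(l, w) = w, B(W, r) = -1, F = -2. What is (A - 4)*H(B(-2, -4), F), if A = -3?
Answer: 49/2 ≈ 24.500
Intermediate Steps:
H(I, d) = -5 + d*(I + d)/(5 + I) (H(I, d) = ((d + I)/(I + 5))*d - 5 = ((I + d)/(5 + I))*d - 5 = d*(I + d)/(5 + I) - 5 = -5 + d*(I + d)/(5 + I))
(A - 4)*H(B(-2, -4), F) = (-3 - 4)*((-25 - 5*(-1) - 2*(-1 - 2))/(5 - 1)) = -7*(-25 + 5 - 2*(-3))/4 = -7*(-25 + 5 + 6)/4 = -7*(-14)/4 = -7*(-7/2) = 49/2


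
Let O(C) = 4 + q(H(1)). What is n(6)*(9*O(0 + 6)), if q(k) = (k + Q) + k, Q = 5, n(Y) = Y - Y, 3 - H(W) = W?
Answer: 0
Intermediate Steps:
H(W) = 3 - W
n(Y) = 0
q(k) = 5 + 2*k (q(k) = (k + 5) + k = (5 + k) + k = 5 + 2*k)
O(C) = 13 (O(C) = 4 + (5 + 2*(3 - 1*1)) = 4 + (5 + 2*(3 - 1)) = 4 + (5 + 2*2) = 4 + (5 + 4) = 4 + 9 = 13)
n(6)*(9*O(0 + 6)) = 0*(9*13) = 0*117 = 0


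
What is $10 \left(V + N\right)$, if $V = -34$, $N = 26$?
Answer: $-80$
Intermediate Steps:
$10 \left(V + N\right) = 10 \left(-34 + 26\right) = 10 \left(-8\right) = -80$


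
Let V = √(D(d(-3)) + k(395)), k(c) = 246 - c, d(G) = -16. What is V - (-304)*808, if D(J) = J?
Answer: 245632 + I*√165 ≈ 2.4563e+5 + 12.845*I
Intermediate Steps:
V = I*√165 (V = √(-16 + (246 - 1*395)) = √(-16 + (246 - 395)) = √(-16 - 149) = √(-165) = I*√165 ≈ 12.845*I)
V - (-304)*808 = I*√165 - (-304)*808 = I*√165 - 1*(-245632) = I*√165 + 245632 = 245632 + I*√165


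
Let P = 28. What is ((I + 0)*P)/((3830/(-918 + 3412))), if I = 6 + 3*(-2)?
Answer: 0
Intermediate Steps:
I = 0 (I = 6 - 6 = 0)
((I + 0)*P)/((3830/(-918 + 3412))) = ((0 + 0)*28)/((3830/(-918 + 3412))) = (0*28)/((3830/2494)) = 0/((3830*(1/2494))) = 0/(1915/1247) = 0*(1247/1915) = 0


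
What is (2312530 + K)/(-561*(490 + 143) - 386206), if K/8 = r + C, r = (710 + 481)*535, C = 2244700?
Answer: -25367610/741319 ≈ -34.220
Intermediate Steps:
r = 637185 (r = 1191*535 = 637185)
K = 23055080 (K = 8*(637185 + 2244700) = 8*2881885 = 23055080)
(2312530 + K)/(-561*(490 + 143) - 386206) = (2312530 + 23055080)/(-561*(490 + 143) - 386206) = 25367610/(-561*633 - 386206) = 25367610/(-355113 - 386206) = 25367610/(-741319) = 25367610*(-1/741319) = -25367610/741319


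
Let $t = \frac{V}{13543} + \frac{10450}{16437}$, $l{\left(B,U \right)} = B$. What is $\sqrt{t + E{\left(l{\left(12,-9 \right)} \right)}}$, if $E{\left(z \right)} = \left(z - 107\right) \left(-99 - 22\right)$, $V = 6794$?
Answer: $\frac{\sqrt{569674544631045138543}}{222606291} \approx 107.22$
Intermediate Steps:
$t = \frac{253197328}{222606291}$ ($t = \frac{6794}{13543} + \frac{10450}{16437} = \frac{253197328}{222606291} \approx 1.1374$)
$E{\left(z \right)} = 12947 - 121 z$ ($E{\left(z \right)} = \left(-107 + z\right) \left(-121\right) = 12947 - 121 z$)
$\sqrt{t + E{\left(l{\left(12,-9 \right)} \right)}} = \sqrt{\frac{253197328}{222606291} + \left(12947 - 1452\right)} = \sqrt{\frac{253197328}{222606291} + 11495} = \sqrt{\frac{2559112512373}{222606291}} = \frac{\sqrt{569674544631045138543}}{222606291}$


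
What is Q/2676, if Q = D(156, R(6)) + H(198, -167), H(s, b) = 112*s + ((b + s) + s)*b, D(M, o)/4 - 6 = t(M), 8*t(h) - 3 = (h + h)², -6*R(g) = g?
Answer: 65261/5352 ≈ 12.194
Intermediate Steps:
R(g) = -g/6
t(h) = 3/8 + h²/2 (t(h) = 3/8 + (h + h)²/8 = 3/8 + (2*h)²/8 = 3/8 + (4*h²)/8 = 3/8 + h²/2)
D(M, o) = 51/2 + 2*M² (D(M, o) = 24 + 4*(3/8 + M²/2) = 24 + (3/2 + 2*M²) = 51/2 + 2*M²)
H(s, b) = 112*s + b*(b + 2*s) (H(s, b) = 112*s + (b + 2*s)*b = 112*s + b*(b + 2*s))
Q = 65261/2 (Q = (51/2 + 2*156²) + ((-167)² + 112*198 + 2*(-167)*198) = (51/2 + 2*24336) + (27889 + 22176 - 66132) = (51/2 + 48672) - 16067 = 97395/2 - 16067 = 65261/2 ≈ 32631.)
Q/2676 = (65261/2)/2676 = (65261/2)*(1/2676) = 65261/5352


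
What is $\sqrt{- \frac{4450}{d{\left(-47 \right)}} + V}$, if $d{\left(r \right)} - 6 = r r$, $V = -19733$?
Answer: $\frac{3 i \sqrt{430330643}}{443} \approx 140.48 i$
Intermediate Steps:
$d{\left(r \right)} = 6 + r^{2}$ ($d{\left(r \right)} = 6 + r r = 6 + r^{2}$)
$\sqrt{- \frac{4450}{d{\left(-47 \right)}} + V} = \sqrt{- \frac{4450}{6 + \left(-47\right)^{2}} - 19733} = \sqrt{- \frac{4450}{6 + 2209} - 19733} = \sqrt{- \frac{4450}{2215} - 19733} = \sqrt{\left(-4450\right) \frac{1}{2215} - 19733} = \sqrt{- \frac{890}{443} - 19733} = \sqrt{- \frac{8742609}{443}} = \frac{3 i \sqrt{430330643}}{443}$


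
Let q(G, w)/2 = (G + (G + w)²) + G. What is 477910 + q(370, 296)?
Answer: 1366502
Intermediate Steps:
q(G, w) = 2*(G + w)² + 4*G (q(G, w) = 2*((G + (G + w)²) + G) = 2*((G + w)² + 2*G) = 2*(G + w)² + 4*G)
477910 + q(370, 296) = 477910 + (2*(370 + 296)² + 4*370) = 477910 + (2*666² + 1480) = 477910 + (2*443556 + 1480) = 477910 + (887112 + 1480) = 477910 + 888592 = 1366502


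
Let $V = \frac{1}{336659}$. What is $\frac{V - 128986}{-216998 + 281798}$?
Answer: $- \frac{43424297773}{21815503200} \approx -1.9905$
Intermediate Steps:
$V = \frac{1}{336659} \approx 2.9704 \cdot 10^{-6}$
$\frac{V - 128986}{-216998 + 281798} = \frac{\frac{1}{336659} - 128986}{-216998 + 281798} = - \frac{43424297773}{336659 \cdot 64800} = \left(- \frac{43424297773}{336659}\right) \frac{1}{64800} = - \frac{43424297773}{21815503200}$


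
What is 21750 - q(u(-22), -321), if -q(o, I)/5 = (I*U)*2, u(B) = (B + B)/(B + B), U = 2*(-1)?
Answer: 28170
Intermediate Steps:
U = -2
u(B) = 1 (u(B) = (2*B)/((2*B)) = (2*B)*(1/(2*B)) = 1)
q(o, I) = 20*I (q(o, I) = -5*I*(-2)*2 = -5*(-2*I)*2 = -(-20)*I = 20*I)
21750 - q(u(-22), -321) = 21750 - 20*(-321) = 21750 - 1*(-6420) = 21750 + 6420 = 28170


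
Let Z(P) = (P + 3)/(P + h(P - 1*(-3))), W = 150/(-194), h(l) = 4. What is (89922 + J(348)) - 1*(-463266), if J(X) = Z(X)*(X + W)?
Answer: 18899873103/34144 ≈ 5.5353e+5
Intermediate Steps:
W = -75/97 (W = 150*(-1/194) = -75/97 ≈ -0.77320)
Z(P) = (3 + P)/(4 + P) (Z(P) = (P + 3)/(P + 4) = (3 + P)/(4 + P))
J(X) = (3 + X)*(-75/97 + X)/(4 + X) (J(X) = ((3 + X)/(4 + X))*(X - 75/97) = ((3 + X)/(4 + X))*(-75/97 + X) = (3 + X)*(-75/97 + X)/(4 + X))
(89922 + J(348)) - 1*(-463266) = (89922 + (-75 + 97*348)*(3 + 348)/(97*(4 + 348))) - 1*(-463266) = (89922 + (1/97)*(-75 + 33756)*351/352) + 463266 = (89922 + (1/97)*(1/352)*33681*351) + 463266 = (89922 + 11822031/34144) + 463266 = 3082118799/34144 + 463266 = 18899873103/34144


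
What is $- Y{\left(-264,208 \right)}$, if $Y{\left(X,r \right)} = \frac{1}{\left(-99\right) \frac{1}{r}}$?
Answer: $\frac{208}{99} \approx 2.101$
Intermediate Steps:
$Y{\left(X,r \right)} = - \frac{r}{99}$
$- Y{\left(-264,208 \right)} = - \frac{\left(-1\right) 208}{99} = \left(-1\right) \left(- \frac{208}{99}\right) = \frac{208}{99}$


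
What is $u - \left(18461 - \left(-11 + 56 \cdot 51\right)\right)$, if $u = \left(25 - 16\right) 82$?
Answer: $-14878$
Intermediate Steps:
$u = 738$ ($u = 9 \cdot 82 = 738$)
$u - \left(18461 - \left(-11 + 56 \cdot 51\right)\right) = 738 - \left(18461 - \left(-11 + 56 \cdot 51\right)\right) = 738 - \left(18461 - \left(-11 + 2856\right)\right) = 738 - \left(18461 - 2845\right) = 738 - 15616 = -14878$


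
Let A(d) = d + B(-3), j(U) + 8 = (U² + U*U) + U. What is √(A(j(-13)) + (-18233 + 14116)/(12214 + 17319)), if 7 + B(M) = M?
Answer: 3*√29738136218/29533 ≈ 17.517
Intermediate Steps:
B(M) = -7 + M
j(U) = -8 + U + 2*U² (j(U) = -8 + ((U² + U*U) + U) = -8 + ((U² + U²) + U) = -8 + (2*U² + U) = -8 + (U + 2*U²) = -8 + U + 2*U²)
A(d) = -10 + d (A(d) = d + (-7 - 3) = d - 10 = -10 + d)
√(A(j(-13)) + (-18233 + 14116)/(12214 + 17319)) = √((-10 + (-8 - 13 + 2*(-13)²)) + (-18233 + 14116)/(12214 + 17319)) = √((-10 + (-8 - 13 + 2*169)) - 4117/29533) = √((-10 + (-8 - 13 + 338)) - 4117*1/29533) = √((-10 + 317) - 4117/29533) = √(307 - 4117/29533) = √(9062514/29533) = 3*√29738136218/29533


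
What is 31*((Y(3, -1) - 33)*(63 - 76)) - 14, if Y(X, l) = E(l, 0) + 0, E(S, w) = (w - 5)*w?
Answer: 13285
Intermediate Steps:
E(S, w) = w*(-5 + w) (E(S, w) = (-5 + w)*w = w*(-5 + w))
Y(X, l) = 0 (Y(X, l) = 0*(-5 + 0) + 0 = 0*(-5) + 0 = 0 + 0 = 0)
31*((Y(3, -1) - 33)*(63 - 76)) - 14 = 31*((0 - 33)*(63 - 76)) - 14 = 31*(-33*(-13)) - 14 = 31*429 - 14 = 13299 - 14 = 13285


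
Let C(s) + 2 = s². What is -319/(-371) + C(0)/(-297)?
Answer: 95485/110187 ≈ 0.86657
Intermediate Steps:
C(s) = -2 + s²
-319/(-371) + C(0)/(-297) = -319/(-371) + (-2 + 0²)/(-297) = -319*(-1/371) + (-2 + 0)*(-1/297) = 319/371 - 2*(-1/297) = 319/371 + 2/297 = 95485/110187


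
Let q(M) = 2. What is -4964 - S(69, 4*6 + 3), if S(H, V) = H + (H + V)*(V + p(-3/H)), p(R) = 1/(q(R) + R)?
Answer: -115111/15 ≈ -7674.1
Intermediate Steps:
p(R) = 1/(2 + R)
S(H, V) = H + (H + V)*(V + 1/(2 - 3/H))
-4964 - S(69, 4*6 + 3) = -4964 - (69² + 69*(4*6 + 3) + (-3 + 2*69)*(69 + (4*6 + 3)² + 69*(4*6 + 3)))/(-3 + 2*69) = -4964 - (4761 + 69*(24 + 3) + (-3 + 138)*(69 + (24 + 3)² + 69*(24 + 3)))/(-3 + 138) = -4964 - (4761 + 69*27 + 135*(69 + 27² + 69*27))/135 = -4964 - (4761 + 1863 + 135*(69 + 729 + 1863))/135 = -4964 - (4761 + 1863 + 135*2661)/135 = -4964 - (4761 + 1863 + 359235)/135 = -4964 - 365859/135 = -4964 - 1*40651/15 = -4964 - 40651/15 = -115111/15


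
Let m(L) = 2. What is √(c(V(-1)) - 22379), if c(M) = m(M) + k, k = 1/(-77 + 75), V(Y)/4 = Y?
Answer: I*√89510/2 ≈ 149.59*I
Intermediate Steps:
V(Y) = 4*Y
k = -½ (k = 1/(-2) = -½ ≈ -0.50000)
c(M) = 3/2 (c(M) = 2 - ½ = 3/2)
√(c(V(-1)) - 22379) = √(3/2 - 22379) = √(-44755/2) = I*√89510/2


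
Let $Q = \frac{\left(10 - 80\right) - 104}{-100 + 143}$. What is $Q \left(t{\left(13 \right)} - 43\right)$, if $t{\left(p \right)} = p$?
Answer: $\frac{5220}{43} \approx 121.4$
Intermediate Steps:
$Q = - \frac{174}{43}$ ($Q = \frac{-70 - 104}{43} = \left(-174\right) \frac{1}{43} = - \frac{174}{43} \approx -4.0465$)
$Q \left(t{\left(13 \right)} - 43\right) = - \frac{174 \left(13 - 43\right)}{43} = \left(- \frac{174}{43}\right) \left(-30\right) = \frac{5220}{43}$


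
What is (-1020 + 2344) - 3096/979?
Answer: 1293100/979 ≈ 1320.8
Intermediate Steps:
(-1020 + 2344) - 3096/979 = 1324 - 3096*1/979 = 1324 - 3096/979 = 1293100/979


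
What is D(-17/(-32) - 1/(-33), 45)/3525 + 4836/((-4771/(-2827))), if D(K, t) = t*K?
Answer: 86992209311/30358240 ≈ 2865.5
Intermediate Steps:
D(K, t) = K*t
D(-17/(-32) - 1/(-33), 45)/3525 + 4836/((-4771/(-2827))) = ((-17/(-32) - 1/(-33))*45)/3525 + 4836/((-4771/(-2827))) = ((-17*(-1/32) - 1*(-1/33))*45)*(1/3525) + 4836/((-4771*(-1/2827))) = ((17/32 + 1/33)*45)*(1/3525) + 4836/(4771/2827) = ((593/1056)*45)*(1/3525) + 4836*(2827/4771) = (8895/352)*(1/3525) + 1051644/367 = 593/82720 + 1051644/367 = 86992209311/30358240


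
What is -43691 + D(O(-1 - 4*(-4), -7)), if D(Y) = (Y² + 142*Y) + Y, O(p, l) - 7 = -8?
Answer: -43833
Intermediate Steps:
O(p, l) = -1 (O(p, l) = 7 - 8 = -1)
D(Y) = Y² + 143*Y
-43691 + D(O(-1 - 4*(-4), -7)) = -43691 - (143 - 1) = -43691 - 1*142 = -43691 - 142 = -43833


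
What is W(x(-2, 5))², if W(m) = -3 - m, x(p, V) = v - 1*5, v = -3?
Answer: 25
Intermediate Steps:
x(p, V) = -8 (x(p, V) = -3 - 1*5 = -3 - 5 = -8)
W(x(-2, 5))² = (-3 - 1*(-8))² = (-3 + 8)² = 5² = 25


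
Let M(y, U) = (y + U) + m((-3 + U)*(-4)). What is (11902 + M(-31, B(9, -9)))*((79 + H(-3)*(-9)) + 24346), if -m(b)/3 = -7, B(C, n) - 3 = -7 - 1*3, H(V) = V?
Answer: 290612020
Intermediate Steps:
B(C, n) = -7 (B(C, n) = 3 + (-7 - 1*3) = 3 + (-7 - 3) = 3 - 10 = -7)
m(b) = 21 (m(b) = -3*(-7) = 21)
M(y, U) = 21 + U + y (M(y, U) = (y + U) + 21 = (U + y) + 21 = 21 + U + y)
(11902 + M(-31, B(9, -9)))*((79 + H(-3)*(-9)) + 24346) = (11902 + (21 - 7 - 31))*((79 - 3*(-9)) + 24346) = (11902 - 17)*((79 + 27) + 24346) = 11885*(106 + 24346) = 11885*24452 = 290612020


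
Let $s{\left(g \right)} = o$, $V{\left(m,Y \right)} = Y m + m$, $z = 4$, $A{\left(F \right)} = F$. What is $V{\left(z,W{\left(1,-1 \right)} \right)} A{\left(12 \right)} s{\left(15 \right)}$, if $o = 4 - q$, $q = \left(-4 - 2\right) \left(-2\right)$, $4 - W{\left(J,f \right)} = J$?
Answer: $-1536$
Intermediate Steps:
$W{\left(J,f \right)} = 4 - J$
$V{\left(m,Y \right)} = m + Y m$
$q = 12$ ($q = \left(-6\right) \left(-2\right) = 12$)
$o = -8$ ($o = 4 - 12 = -8$)
$s{\left(g \right)} = -8$
$V{\left(z,W{\left(1,-1 \right)} \right)} A{\left(12 \right)} s{\left(15 \right)} = 4 \left(1 + \left(4 - 1\right)\right) 12 \left(-8\right) = 4 \left(1 + 3\right) 12 \left(-8\right) = 4 \cdot 4 \cdot 12 \left(-8\right) = 16 \cdot 12 \left(-8\right) = 192 \left(-8\right) = -1536$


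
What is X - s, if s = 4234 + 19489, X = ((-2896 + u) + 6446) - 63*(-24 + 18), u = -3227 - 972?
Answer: -23994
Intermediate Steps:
u = -4199
X = -271 (X = ((-2896 - 4199) + 6446) - 63*(-24 + 18) = (-7095 + 6446) - 63*(-6) = -649 + 378 = -271)
s = 23723
X - s = -271 - 1*23723 = -271 - 23723 = -23994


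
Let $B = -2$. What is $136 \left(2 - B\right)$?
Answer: $544$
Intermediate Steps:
$136 \left(2 - B\right) = 136 \left(2 - -2\right) = 136 \left(2 + 2\right) = 136 \cdot 4 = 544$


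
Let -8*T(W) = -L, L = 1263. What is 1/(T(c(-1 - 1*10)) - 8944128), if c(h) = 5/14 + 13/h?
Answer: -8/71551761 ≈ -1.1181e-7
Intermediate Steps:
c(h) = 5/14 + 13/h (c(h) = 5*(1/14) + 13/h = 5/14 + 13/h)
T(W) = 1263/8 (T(W) = -(-1)*1263/8 = -⅛*(-1263) = 1263/8)
1/(T(c(-1 - 1*10)) - 8944128) = 1/(1263/8 - 8944128) = 1/(-71551761/8) = -8/71551761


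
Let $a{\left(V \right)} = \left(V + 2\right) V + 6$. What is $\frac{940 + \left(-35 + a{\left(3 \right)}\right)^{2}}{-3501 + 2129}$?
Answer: $- \frac{284}{343} \approx -0.82799$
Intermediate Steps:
$a{\left(V \right)} = 6 + V \left(2 + V\right)$ ($a{\left(V \right)} = \left(2 + V\right) V + 6 = V \left(2 + V\right) + 6 = 6 + V \left(2 + V\right)$)
$\frac{940 + \left(-35 + a{\left(3 \right)}\right)^{2}}{-3501 + 2129} = \frac{940 + \left(-35 + \left(6 + 3^{2} + 2 \cdot 3\right)\right)^{2}}{-3501 + 2129} = \frac{940 + \left(-35 + \left(6 + 9 + 6\right)\right)^{2}}{-1372} = \left(940 + \left(-35 + 21\right)^{2}\right) \left(- \frac{1}{1372}\right) = \left(940 + \left(-14\right)^{2}\right) \left(- \frac{1}{1372}\right) = \left(940 + 196\right) \left(- \frac{1}{1372}\right) = 1136 \left(- \frac{1}{1372}\right) = - \frac{284}{343}$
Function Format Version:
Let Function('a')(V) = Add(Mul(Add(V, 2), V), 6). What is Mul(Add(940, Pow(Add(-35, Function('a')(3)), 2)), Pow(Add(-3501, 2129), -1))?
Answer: Rational(-284, 343) ≈ -0.82799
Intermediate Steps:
Function('a')(V) = Add(6, Mul(V, Add(2, V))) (Function('a')(V) = Add(Mul(Add(2, V), V), 6) = Add(Mul(V, Add(2, V)), 6) = Add(6, Mul(V, Add(2, V))))
Mul(Add(940, Pow(Add(-35, Function('a')(3)), 2)), Pow(Add(-3501, 2129), -1)) = Mul(Add(940, Pow(Add(-35, Add(6, Pow(3, 2), Mul(2, 3))), 2)), Pow(Add(-3501, 2129), -1)) = Mul(Add(940, Pow(Add(-35, Add(6, 9, 6)), 2)), Pow(-1372, -1)) = Mul(Add(940, Pow(Add(-35, 21), 2)), Rational(-1, 1372)) = Mul(Add(940, Pow(-14, 2)), Rational(-1, 1372)) = Mul(Add(940, 196), Rational(-1, 1372)) = Mul(1136, Rational(-1, 1372)) = Rational(-284, 343)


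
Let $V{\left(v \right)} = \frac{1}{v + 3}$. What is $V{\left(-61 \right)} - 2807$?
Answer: $- \frac{162807}{58} \approx -2807.0$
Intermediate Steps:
$V{\left(v \right)} = \frac{1}{3 + v}$
$V{\left(-61 \right)} - 2807 = \frac{1}{3 - 61} - 2807 = \frac{1}{-58} - 2807 = - \frac{1}{58} - 2807 = - \frac{162807}{58}$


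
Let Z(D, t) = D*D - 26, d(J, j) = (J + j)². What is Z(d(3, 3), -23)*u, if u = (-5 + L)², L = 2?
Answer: 11430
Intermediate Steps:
Z(D, t) = -26 + D² (Z(D, t) = D² - 26 = -26 + D²)
u = 9 (u = (-5 + 2)² = (-3)² = 9)
Z(d(3, 3), -23)*u = (-26 + ((3 + 3)²)²)*9 = (-26 + (6²)²)*9 = (-26 + 36²)*9 = (-26 + 1296)*9 = 1270*9 = 11430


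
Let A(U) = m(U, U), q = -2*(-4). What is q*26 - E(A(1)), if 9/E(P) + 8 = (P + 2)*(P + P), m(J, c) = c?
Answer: 425/2 ≈ 212.50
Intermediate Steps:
q = 8
A(U) = U
E(P) = 9/(-8 + 2*P*(2 + P)) (E(P) = 9/(-8 + (P + 2)*(P + P)) = 9/(-8 + (2 + P)*(2*P)) = 9/(-8 + 2*P*(2 + P)))
q*26 - E(A(1)) = 8*26 - 9/(2*(-4 + 1² + 2*1)) = 208 - 9/(2*(-4 + 1 + 2)) = 208 - 9/(2*(-1)) = 208 - 9*(-1)/2 = 208 - 1*(-9/2) = 208 + 9/2 = 425/2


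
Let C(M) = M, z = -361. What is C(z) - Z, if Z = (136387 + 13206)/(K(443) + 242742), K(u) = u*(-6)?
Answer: -86819917/240084 ≈ -361.62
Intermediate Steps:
K(u) = -6*u
Z = 149593/240084 (Z = (136387 + 13206)/(-6*443 + 242742) = 149593/(-2658 + 242742) = 149593/240084 ≈ 0.62309)
C(z) - Z = -361 - 1*149593/240084 = -361 - 149593/240084 = -86819917/240084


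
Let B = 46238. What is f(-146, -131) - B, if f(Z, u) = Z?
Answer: -46384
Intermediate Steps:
f(-146, -131) - B = -146 - 1*46238 = -146 - 46238 = -46384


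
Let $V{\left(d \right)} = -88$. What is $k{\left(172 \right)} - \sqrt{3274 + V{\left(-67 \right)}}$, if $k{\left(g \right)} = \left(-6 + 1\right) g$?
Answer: $-860 - 3 \sqrt{354} \approx -916.44$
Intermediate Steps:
$k{\left(g \right)} = - 5 g$
$k{\left(172 \right)} - \sqrt{3274 + V{\left(-67 \right)}} = \left(-5\right) 172 - \sqrt{3274 - 88} = -860 - \sqrt{3186} = -860 - 3 \sqrt{354}$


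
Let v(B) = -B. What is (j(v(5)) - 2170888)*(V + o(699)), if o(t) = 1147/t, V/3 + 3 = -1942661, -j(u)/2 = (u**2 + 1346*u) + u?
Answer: 2929672730039716/233 ≈ 1.2574e+13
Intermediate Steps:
j(u) = -2694*u - 2*u**2 (j(u) = -2*((u**2 + 1346*u) + u) = -2*(u**2 + 1347*u) = -2694*u - 2*u**2)
V = -5827992 (V = -9 + 3*(-1942661) = -9 - 5827983 = -5827992)
(j(v(5)) - 2170888)*(V + o(699)) = (-2*(-1*5)*(1347 - 1*5) - 2170888)*(-5827992 + 1147/699) = (-2*(-5)*(1347 - 5) - 2170888)*(-5827992 + 1147*(1/699)) = (-2*(-5)*1342 - 2170888)*(-5827992 + 1147/699) = (13420 - 2170888)*(-4073765261/699) = -2157468*(-4073765261/699) = 2929672730039716/233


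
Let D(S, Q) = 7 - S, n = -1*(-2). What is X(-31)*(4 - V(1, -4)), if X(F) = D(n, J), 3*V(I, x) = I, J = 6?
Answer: 55/3 ≈ 18.333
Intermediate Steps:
n = 2
V(I, x) = I/3
X(F) = 5 (X(F) = 7 - 1*2 = 7 - 2 = 5)
X(-31)*(4 - V(1, -4)) = 5*(4 - 1/3) = 5*(4 - 1*⅓) = 5*(4 - ⅓) = 5*(11/3) = 55/3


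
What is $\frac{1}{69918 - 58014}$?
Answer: $\frac{1}{11904} \approx 8.4005 \cdot 10^{-5}$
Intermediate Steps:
$\frac{1}{69918 - 58014} = \frac{1}{11904}$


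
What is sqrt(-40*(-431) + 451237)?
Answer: 3*sqrt(52053) ≈ 684.45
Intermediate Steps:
sqrt(-40*(-431) + 451237) = sqrt(17240 + 451237) = sqrt(468477) = 3*sqrt(52053)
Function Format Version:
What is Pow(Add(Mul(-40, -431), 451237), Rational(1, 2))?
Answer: Mul(3, Pow(52053, Rational(1, 2))) ≈ 684.45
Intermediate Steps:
Pow(Add(Mul(-40, -431), 451237), Rational(1, 2)) = Pow(Add(17240, 451237), Rational(1, 2)) = Pow(468477, Rational(1, 2)) = Mul(3, Pow(52053, Rational(1, 2)))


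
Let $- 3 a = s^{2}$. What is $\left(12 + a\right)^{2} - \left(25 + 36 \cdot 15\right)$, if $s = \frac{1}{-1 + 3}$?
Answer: $- \frac{60911}{144} \approx -422.99$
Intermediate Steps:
$s = \frac{1}{2} \approx 0.5$
$a = - \frac{1}{12}$ ($a = - \frac{1}{3 \cdot 4} = \left(- \frac{1}{3}\right) \frac{1}{4} = - \frac{1}{12} \approx -0.083333$)
$\left(12 + a\right)^{2} - \left(25 + 36 \cdot 15\right) = \left(12 - \frac{1}{12}\right)^{2} - \left(25 + 36 \cdot 15\right) = \left(\frac{143}{12}\right)^{2} - \left(25 + 540\right) = \frac{20449}{144} - 565 = - \frac{60911}{144}$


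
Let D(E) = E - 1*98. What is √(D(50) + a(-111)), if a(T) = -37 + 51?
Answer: I*√34 ≈ 5.8309*I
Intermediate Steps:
a(T) = 14
D(E) = -98 + E (D(E) = E - 98 = -98 + E)
√(D(50) + a(-111)) = √((-98 + 50) + 14) = √(-48 + 14) = √(-34) = I*√34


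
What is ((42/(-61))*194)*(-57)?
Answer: 464436/61 ≈ 7613.7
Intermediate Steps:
((42/(-61))*194)*(-57) = ((42*(-1/61))*194)*(-57) = -42/61*194*(-57) = -8148/61*(-57) = 464436/61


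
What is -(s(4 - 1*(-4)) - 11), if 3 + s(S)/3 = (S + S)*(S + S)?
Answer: -748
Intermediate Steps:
s(S) = -9 + 12*S² (s(S) = -9 + 3*((S + S)*(S + S)) = -9 + 3*((2*S)*(2*S)) = -9 + 3*(4*S²) = -9 + 12*S²)
-(s(4 - 1*(-4)) - 11) = -((-9 + 12*(4 - 1*(-4))²) - 11) = -((-9 + 12*(4 + 4)²) - 11) = -((-9 + 12*8²) - 11) = -((-9 + 12*64) - 11) = -((-9 + 768) - 11) = -(759 - 11) = -1*748 = -748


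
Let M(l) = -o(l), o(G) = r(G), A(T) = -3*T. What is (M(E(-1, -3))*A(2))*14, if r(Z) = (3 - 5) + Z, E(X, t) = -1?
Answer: -252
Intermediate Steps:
r(Z) = -2 + Z
o(G) = -2 + G
M(l) = 2 - l (M(l) = -(-2 + l) = 2 - l)
(M(E(-1, -3))*A(2))*14 = ((2 - 1*(-1))*(-3*2))*14 = ((2 + 1)*(-6))*14 = (3*(-6))*14 = -18*14 = -252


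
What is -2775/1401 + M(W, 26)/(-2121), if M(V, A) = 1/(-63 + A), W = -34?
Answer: -72590758/36648759 ≈ -1.9807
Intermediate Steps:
-2775/1401 + M(W, 26)/(-2121) = -2775/1401 + 1/((-63 + 26)*(-2121)) = -2775*1/1401 - 1/2121/(-37) = -925/467 - 1/37*(-1/2121) = -925/467 + 1/78477 = -72590758/36648759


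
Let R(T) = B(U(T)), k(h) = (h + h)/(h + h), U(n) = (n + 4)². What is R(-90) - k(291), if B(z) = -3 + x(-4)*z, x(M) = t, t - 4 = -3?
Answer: 7392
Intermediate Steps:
t = 1 (t = 4 - 3 = 1)
U(n) = (4 + n)²
x(M) = 1
B(z) = -3 + z (B(z) = -3 + 1*z = -3 + z)
k(h) = 1 (k(h) = (2*h)/((2*h)) = (2*h)*(1/(2*h)) = 1)
R(T) = -3 + (4 + T)²
R(-90) - k(291) = (-3 + (4 - 90)²) - 1*1 = (-3 + (-86)²) - 1 = (-3 + 7396) - 1 = 7393 - 1 = 7392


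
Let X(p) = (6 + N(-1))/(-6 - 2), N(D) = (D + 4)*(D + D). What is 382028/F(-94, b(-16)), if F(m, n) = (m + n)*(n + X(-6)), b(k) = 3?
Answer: -382028/273 ≈ -1399.4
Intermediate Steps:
N(D) = 2*D*(4 + D) (N(D) = (4 + D)*(2*D) = 2*D*(4 + D))
X(p) = 0 (X(p) = (6 + 2*(-1)*(4 - 1))/(-6 - 2) = (6 + 2*(-1)*3)/(-8) = (6 - 6)*(-1/8) = 0*(-1/8) = 0)
F(m, n) = n*(m + n) (F(m, n) = (m + n)*(n + 0) = (m + n)*n = n*(m + n))
382028/F(-94, b(-16)) = 382028/((3*(-94 + 3))) = 382028/((3*(-91))) = 382028/(-273) = 382028*(-1/273) = -382028/273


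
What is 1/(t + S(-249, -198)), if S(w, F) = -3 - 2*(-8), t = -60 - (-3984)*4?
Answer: 1/15889 ≈ 6.2937e-5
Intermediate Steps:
t = 15876 (t = -60 - 83*(-192) = -60 + 15936 = 15876)
S(w, F) = 13 (S(w, F) = -3 + 16 = 13)
1/(t + S(-249, -198)) = 1/(15876 + 13) = 1/15889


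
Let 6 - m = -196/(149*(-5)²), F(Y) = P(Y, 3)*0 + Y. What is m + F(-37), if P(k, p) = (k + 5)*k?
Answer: -115279/3725 ≈ -30.947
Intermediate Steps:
P(k, p) = k*(5 + k) (P(k, p) = (5 + k)*k = k*(5 + k))
F(Y) = Y (F(Y) = (Y*(5 + Y))*0 + Y = 0 + Y = Y)
m = 22546/3725 (m = 6 - (-196)/(149*(-5)²) = 6 - (-196)/(149*25) = 6 - (-196)/3725 = 6 - 1*(-196/3725) = 6 + 196/3725 = 22546/3725 ≈ 6.0526)
m + F(-37) = 22546/3725 - 37 = -115279/3725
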